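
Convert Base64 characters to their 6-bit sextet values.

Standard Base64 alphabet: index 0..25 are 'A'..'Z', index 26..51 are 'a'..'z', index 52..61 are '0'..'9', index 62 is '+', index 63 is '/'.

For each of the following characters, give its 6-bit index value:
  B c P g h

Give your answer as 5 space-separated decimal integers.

'B': A..Z range, ord('B') − ord('A') = 1
'c': a..z range, 26 + ord('c') − ord('a') = 28
'P': A..Z range, ord('P') − ord('A') = 15
'g': a..z range, 26 + ord('g') − ord('a') = 32
'h': a..z range, 26 + ord('h') − ord('a') = 33

Answer: 1 28 15 32 33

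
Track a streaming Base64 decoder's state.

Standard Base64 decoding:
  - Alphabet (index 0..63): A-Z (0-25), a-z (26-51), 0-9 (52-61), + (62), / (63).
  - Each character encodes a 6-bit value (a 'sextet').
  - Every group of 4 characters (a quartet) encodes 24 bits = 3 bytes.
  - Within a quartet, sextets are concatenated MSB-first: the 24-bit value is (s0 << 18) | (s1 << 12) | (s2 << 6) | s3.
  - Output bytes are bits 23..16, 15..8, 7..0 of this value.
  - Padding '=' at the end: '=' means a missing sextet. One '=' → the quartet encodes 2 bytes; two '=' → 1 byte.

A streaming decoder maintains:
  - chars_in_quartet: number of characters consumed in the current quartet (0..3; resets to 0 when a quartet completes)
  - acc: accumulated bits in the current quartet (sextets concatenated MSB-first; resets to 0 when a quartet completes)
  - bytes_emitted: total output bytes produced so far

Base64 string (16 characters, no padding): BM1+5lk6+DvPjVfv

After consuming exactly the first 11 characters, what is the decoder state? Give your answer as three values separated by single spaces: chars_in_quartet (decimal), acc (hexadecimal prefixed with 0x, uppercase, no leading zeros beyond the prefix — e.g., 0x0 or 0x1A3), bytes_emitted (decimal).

Answer: 3 0x3E0EF 6

Derivation:
After char 0 ('B'=1): chars_in_quartet=1 acc=0x1 bytes_emitted=0
After char 1 ('M'=12): chars_in_quartet=2 acc=0x4C bytes_emitted=0
After char 2 ('1'=53): chars_in_quartet=3 acc=0x1335 bytes_emitted=0
After char 3 ('+'=62): chars_in_quartet=4 acc=0x4CD7E -> emit 04 CD 7E, reset; bytes_emitted=3
After char 4 ('5'=57): chars_in_quartet=1 acc=0x39 bytes_emitted=3
After char 5 ('l'=37): chars_in_quartet=2 acc=0xE65 bytes_emitted=3
After char 6 ('k'=36): chars_in_quartet=3 acc=0x39964 bytes_emitted=3
After char 7 ('6'=58): chars_in_quartet=4 acc=0xE6593A -> emit E6 59 3A, reset; bytes_emitted=6
After char 8 ('+'=62): chars_in_quartet=1 acc=0x3E bytes_emitted=6
After char 9 ('D'=3): chars_in_quartet=2 acc=0xF83 bytes_emitted=6
After char 10 ('v'=47): chars_in_quartet=3 acc=0x3E0EF bytes_emitted=6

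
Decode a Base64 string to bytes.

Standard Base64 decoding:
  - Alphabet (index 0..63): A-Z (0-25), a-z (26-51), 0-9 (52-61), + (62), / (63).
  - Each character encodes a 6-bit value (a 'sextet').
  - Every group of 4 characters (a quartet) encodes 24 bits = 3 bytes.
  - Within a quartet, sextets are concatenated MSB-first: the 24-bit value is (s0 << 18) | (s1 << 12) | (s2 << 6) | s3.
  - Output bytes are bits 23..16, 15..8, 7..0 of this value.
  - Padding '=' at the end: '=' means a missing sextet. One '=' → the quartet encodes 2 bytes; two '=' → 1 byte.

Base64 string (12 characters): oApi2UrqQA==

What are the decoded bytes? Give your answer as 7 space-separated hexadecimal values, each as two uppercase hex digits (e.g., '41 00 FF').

After char 0 ('o'=40): chars_in_quartet=1 acc=0x28 bytes_emitted=0
After char 1 ('A'=0): chars_in_quartet=2 acc=0xA00 bytes_emitted=0
After char 2 ('p'=41): chars_in_quartet=3 acc=0x28029 bytes_emitted=0
After char 3 ('i'=34): chars_in_quartet=4 acc=0xA00A62 -> emit A0 0A 62, reset; bytes_emitted=3
After char 4 ('2'=54): chars_in_quartet=1 acc=0x36 bytes_emitted=3
After char 5 ('U'=20): chars_in_quartet=2 acc=0xD94 bytes_emitted=3
After char 6 ('r'=43): chars_in_quartet=3 acc=0x3652B bytes_emitted=3
After char 7 ('q'=42): chars_in_quartet=4 acc=0xD94AEA -> emit D9 4A EA, reset; bytes_emitted=6
After char 8 ('Q'=16): chars_in_quartet=1 acc=0x10 bytes_emitted=6
After char 9 ('A'=0): chars_in_quartet=2 acc=0x400 bytes_emitted=6
Padding '==': partial quartet acc=0x400 -> emit 40; bytes_emitted=7

Answer: A0 0A 62 D9 4A EA 40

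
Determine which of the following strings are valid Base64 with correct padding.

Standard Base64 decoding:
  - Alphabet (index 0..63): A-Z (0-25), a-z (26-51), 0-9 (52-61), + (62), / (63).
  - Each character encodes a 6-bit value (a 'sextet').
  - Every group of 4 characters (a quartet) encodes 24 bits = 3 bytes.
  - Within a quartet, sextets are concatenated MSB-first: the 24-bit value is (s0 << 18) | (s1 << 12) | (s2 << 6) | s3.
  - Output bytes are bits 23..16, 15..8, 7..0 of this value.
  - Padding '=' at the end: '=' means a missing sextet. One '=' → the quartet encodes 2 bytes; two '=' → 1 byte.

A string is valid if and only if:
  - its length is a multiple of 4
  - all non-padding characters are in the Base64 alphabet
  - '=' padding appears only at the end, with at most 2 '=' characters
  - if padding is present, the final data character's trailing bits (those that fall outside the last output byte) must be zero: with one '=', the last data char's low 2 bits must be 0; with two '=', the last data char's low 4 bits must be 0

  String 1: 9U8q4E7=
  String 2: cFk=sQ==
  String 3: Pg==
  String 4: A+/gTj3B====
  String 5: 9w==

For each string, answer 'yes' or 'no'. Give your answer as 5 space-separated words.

Answer: no no yes no yes

Derivation:
String 1: '9U8q4E7=' → invalid (bad trailing bits)
String 2: 'cFk=sQ==' → invalid (bad char(s): ['=']; '=' in middle)
String 3: 'Pg==' → valid
String 4: 'A+/gTj3B====' → invalid (4 pad chars (max 2))
String 5: '9w==' → valid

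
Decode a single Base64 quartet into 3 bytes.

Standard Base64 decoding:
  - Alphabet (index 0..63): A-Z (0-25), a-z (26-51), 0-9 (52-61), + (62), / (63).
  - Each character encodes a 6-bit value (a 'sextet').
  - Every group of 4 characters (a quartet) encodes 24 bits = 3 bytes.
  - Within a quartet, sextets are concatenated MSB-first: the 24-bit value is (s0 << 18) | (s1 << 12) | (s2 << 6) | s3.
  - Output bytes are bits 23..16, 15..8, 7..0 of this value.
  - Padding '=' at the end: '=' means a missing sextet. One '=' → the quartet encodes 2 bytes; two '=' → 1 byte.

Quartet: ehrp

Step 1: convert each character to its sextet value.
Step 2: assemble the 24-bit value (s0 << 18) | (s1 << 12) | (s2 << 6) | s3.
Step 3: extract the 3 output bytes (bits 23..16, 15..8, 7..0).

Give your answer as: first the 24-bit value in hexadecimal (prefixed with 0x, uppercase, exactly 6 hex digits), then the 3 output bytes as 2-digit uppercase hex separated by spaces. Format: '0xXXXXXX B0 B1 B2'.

Sextets: e=30, h=33, r=43, p=41
24-bit: (30<<18) | (33<<12) | (43<<6) | 41
      = 0x780000 | 0x021000 | 0x000AC0 | 0x000029
      = 0x7A1AE9
Bytes: (v>>16)&0xFF=7A, (v>>8)&0xFF=1A, v&0xFF=E9

Answer: 0x7A1AE9 7A 1A E9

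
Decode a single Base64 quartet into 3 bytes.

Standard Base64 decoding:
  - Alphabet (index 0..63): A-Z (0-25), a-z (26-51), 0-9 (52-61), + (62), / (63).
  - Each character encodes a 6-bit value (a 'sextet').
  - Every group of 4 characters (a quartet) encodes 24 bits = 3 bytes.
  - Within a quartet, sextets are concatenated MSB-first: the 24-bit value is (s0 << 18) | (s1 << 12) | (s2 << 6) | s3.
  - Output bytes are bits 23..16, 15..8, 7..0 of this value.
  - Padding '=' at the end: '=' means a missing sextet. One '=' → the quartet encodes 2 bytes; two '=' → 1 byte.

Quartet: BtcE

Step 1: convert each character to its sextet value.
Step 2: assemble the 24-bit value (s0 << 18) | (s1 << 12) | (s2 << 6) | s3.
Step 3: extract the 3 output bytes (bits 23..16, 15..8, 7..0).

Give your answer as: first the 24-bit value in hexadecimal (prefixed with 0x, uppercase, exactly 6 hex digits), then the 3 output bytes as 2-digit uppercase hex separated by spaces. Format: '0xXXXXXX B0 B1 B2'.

Sextets: B=1, t=45, c=28, E=4
24-bit: (1<<18) | (45<<12) | (28<<6) | 4
      = 0x040000 | 0x02D000 | 0x000700 | 0x000004
      = 0x06D704
Bytes: (v>>16)&0xFF=06, (v>>8)&0xFF=D7, v&0xFF=04

Answer: 0x06D704 06 D7 04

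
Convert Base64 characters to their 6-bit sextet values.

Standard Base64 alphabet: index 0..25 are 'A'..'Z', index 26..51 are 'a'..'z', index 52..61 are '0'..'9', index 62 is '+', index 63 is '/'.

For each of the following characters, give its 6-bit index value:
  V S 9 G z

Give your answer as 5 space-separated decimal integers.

Answer: 21 18 61 6 51

Derivation:
'V': A..Z range, ord('V') − ord('A') = 21
'S': A..Z range, ord('S') − ord('A') = 18
'9': 0..9 range, 52 + ord('9') − ord('0') = 61
'G': A..Z range, ord('G') − ord('A') = 6
'z': a..z range, 26 + ord('z') − ord('a') = 51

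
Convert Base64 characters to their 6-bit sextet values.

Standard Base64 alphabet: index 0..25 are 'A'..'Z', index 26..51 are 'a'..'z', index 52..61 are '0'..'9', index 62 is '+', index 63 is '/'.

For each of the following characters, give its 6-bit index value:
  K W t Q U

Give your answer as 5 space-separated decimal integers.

Answer: 10 22 45 16 20

Derivation:
'K': A..Z range, ord('K') − ord('A') = 10
'W': A..Z range, ord('W') − ord('A') = 22
't': a..z range, 26 + ord('t') − ord('a') = 45
'Q': A..Z range, ord('Q') − ord('A') = 16
'U': A..Z range, ord('U') − ord('A') = 20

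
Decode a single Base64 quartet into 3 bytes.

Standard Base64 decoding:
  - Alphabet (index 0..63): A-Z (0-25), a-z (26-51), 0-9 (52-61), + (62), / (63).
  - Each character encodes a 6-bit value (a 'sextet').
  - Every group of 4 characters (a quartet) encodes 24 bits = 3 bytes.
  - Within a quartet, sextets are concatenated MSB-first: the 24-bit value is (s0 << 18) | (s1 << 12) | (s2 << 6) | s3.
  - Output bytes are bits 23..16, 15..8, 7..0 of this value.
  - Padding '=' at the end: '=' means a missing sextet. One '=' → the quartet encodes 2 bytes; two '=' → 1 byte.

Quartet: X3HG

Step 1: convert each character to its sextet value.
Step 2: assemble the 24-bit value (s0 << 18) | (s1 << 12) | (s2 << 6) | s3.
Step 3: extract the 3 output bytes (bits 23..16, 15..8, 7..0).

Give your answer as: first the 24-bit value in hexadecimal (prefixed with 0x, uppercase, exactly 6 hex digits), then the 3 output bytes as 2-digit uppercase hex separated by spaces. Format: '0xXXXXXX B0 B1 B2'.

Sextets: X=23, 3=55, H=7, G=6
24-bit: (23<<18) | (55<<12) | (7<<6) | 6
      = 0x5C0000 | 0x037000 | 0x0001C0 | 0x000006
      = 0x5F71C6
Bytes: (v>>16)&0xFF=5F, (v>>8)&0xFF=71, v&0xFF=C6

Answer: 0x5F71C6 5F 71 C6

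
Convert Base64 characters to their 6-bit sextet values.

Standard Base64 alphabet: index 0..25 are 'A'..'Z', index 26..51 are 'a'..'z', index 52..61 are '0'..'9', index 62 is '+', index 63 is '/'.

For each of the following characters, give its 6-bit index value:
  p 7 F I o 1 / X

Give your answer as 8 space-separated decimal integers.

Answer: 41 59 5 8 40 53 63 23

Derivation:
'p': a..z range, 26 + ord('p') − ord('a') = 41
'7': 0..9 range, 52 + ord('7') − ord('0') = 59
'F': A..Z range, ord('F') − ord('A') = 5
'I': A..Z range, ord('I') − ord('A') = 8
'o': a..z range, 26 + ord('o') − ord('a') = 40
'1': 0..9 range, 52 + ord('1') − ord('0') = 53
'/': index 63
'X': A..Z range, ord('X') − ord('A') = 23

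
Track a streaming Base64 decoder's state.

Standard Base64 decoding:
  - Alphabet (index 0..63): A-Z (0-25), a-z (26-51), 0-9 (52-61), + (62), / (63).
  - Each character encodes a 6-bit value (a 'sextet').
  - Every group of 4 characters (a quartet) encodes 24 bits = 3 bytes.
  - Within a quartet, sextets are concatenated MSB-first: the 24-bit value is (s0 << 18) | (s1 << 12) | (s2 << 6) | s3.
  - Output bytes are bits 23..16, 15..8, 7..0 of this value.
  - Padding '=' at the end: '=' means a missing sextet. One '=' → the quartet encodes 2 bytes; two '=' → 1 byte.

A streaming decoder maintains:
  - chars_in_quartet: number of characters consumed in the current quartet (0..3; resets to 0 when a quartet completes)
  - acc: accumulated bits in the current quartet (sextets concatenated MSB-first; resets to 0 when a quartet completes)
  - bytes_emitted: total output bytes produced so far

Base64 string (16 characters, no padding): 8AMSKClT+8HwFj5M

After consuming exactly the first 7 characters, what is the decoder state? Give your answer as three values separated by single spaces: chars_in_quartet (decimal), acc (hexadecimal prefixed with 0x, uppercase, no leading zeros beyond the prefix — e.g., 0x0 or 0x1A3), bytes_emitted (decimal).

After char 0 ('8'=60): chars_in_quartet=1 acc=0x3C bytes_emitted=0
After char 1 ('A'=0): chars_in_quartet=2 acc=0xF00 bytes_emitted=0
After char 2 ('M'=12): chars_in_quartet=3 acc=0x3C00C bytes_emitted=0
After char 3 ('S'=18): chars_in_quartet=4 acc=0xF00312 -> emit F0 03 12, reset; bytes_emitted=3
After char 4 ('K'=10): chars_in_quartet=1 acc=0xA bytes_emitted=3
After char 5 ('C'=2): chars_in_quartet=2 acc=0x282 bytes_emitted=3
After char 6 ('l'=37): chars_in_quartet=3 acc=0xA0A5 bytes_emitted=3

Answer: 3 0xA0A5 3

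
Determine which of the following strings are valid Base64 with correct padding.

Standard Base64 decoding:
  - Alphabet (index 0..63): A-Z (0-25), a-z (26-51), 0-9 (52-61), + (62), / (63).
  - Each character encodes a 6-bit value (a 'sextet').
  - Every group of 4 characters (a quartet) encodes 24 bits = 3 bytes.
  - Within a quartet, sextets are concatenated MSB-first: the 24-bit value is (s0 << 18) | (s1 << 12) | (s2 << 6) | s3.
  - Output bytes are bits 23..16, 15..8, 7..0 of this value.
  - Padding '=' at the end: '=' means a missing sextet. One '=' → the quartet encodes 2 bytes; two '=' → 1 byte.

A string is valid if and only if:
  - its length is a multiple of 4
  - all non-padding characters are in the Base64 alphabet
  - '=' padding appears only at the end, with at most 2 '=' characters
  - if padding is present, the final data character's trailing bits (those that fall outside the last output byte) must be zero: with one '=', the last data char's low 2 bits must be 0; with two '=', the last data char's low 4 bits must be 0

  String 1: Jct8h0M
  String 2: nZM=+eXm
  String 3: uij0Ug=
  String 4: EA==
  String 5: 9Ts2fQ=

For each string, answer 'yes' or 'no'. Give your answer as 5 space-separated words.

Answer: no no no yes no

Derivation:
String 1: 'Jct8h0M' → invalid (len=7 not mult of 4)
String 2: 'nZM=+eXm' → invalid (bad char(s): ['=']; '=' in middle)
String 3: 'uij0Ug=' → invalid (len=7 not mult of 4)
String 4: 'EA==' → valid
String 5: '9Ts2fQ=' → invalid (len=7 not mult of 4)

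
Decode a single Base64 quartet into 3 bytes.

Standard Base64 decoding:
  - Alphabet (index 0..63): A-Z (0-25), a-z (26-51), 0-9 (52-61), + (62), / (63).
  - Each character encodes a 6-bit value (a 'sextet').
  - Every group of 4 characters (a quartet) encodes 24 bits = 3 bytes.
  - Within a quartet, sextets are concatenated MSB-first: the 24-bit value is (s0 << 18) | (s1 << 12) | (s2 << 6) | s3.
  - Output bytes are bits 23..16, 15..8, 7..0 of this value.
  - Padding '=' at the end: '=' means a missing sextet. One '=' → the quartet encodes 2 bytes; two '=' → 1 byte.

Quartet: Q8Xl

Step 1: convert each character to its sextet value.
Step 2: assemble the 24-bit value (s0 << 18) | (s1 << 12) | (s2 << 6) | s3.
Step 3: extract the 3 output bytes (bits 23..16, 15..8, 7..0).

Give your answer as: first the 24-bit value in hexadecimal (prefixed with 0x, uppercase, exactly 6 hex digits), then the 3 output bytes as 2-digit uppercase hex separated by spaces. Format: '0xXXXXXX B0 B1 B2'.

Answer: 0x43C5E5 43 C5 E5

Derivation:
Sextets: Q=16, 8=60, X=23, l=37
24-bit: (16<<18) | (60<<12) | (23<<6) | 37
      = 0x400000 | 0x03C000 | 0x0005C0 | 0x000025
      = 0x43C5E5
Bytes: (v>>16)&0xFF=43, (v>>8)&0xFF=C5, v&0xFF=E5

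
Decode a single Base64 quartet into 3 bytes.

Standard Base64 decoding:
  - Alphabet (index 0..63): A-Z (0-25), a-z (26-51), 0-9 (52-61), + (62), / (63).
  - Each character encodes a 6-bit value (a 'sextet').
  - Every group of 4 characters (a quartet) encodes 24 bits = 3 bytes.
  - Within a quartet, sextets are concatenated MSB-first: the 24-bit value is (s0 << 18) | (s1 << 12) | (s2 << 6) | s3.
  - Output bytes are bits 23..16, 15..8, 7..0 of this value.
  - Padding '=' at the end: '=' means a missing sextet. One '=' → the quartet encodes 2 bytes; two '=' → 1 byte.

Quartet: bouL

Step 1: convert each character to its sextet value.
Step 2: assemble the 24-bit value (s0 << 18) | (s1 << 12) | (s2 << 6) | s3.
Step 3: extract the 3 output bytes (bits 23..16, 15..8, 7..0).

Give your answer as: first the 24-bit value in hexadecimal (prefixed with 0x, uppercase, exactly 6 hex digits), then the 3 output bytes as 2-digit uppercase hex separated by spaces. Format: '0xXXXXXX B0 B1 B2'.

Answer: 0x6E8B8B 6E 8B 8B

Derivation:
Sextets: b=27, o=40, u=46, L=11
24-bit: (27<<18) | (40<<12) | (46<<6) | 11
      = 0x6C0000 | 0x028000 | 0x000B80 | 0x00000B
      = 0x6E8B8B
Bytes: (v>>16)&0xFF=6E, (v>>8)&0xFF=8B, v&0xFF=8B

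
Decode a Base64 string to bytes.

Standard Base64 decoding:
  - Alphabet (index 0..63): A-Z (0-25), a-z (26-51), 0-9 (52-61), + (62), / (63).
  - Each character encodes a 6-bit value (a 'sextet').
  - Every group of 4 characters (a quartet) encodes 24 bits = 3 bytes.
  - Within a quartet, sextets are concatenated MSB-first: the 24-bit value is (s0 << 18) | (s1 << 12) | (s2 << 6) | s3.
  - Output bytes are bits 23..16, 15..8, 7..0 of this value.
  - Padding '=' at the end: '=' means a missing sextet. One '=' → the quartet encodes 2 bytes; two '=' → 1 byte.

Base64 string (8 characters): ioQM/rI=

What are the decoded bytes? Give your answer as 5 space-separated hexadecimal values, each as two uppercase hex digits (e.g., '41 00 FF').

Answer: 8A 84 0C FE B2

Derivation:
After char 0 ('i'=34): chars_in_quartet=1 acc=0x22 bytes_emitted=0
After char 1 ('o'=40): chars_in_quartet=2 acc=0x8A8 bytes_emitted=0
After char 2 ('Q'=16): chars_in_quartet=3 acc=0x22A10 bytes_emitted=0
After char 3 ('M'=12): chars_in_quartet=4 acc=0x8A840C -> emit 8A 84 0C, reset; bytes_emitted=3
After char 4 ('/'=63): chars_in_quartet=1 acc=0x3F bytes_emitted=3
After char 5 ('r'=43): chars_in_quartet=2 acc=0xFEB bytes_emitted=3
After char 6 ('I'=8): chars_in_quartet=3 acc=0x3FAC8 bytes_emitted=3
Padding '=': partial quartet acc=0x3FAC8 -> emit FE B2; bytes_emitted=5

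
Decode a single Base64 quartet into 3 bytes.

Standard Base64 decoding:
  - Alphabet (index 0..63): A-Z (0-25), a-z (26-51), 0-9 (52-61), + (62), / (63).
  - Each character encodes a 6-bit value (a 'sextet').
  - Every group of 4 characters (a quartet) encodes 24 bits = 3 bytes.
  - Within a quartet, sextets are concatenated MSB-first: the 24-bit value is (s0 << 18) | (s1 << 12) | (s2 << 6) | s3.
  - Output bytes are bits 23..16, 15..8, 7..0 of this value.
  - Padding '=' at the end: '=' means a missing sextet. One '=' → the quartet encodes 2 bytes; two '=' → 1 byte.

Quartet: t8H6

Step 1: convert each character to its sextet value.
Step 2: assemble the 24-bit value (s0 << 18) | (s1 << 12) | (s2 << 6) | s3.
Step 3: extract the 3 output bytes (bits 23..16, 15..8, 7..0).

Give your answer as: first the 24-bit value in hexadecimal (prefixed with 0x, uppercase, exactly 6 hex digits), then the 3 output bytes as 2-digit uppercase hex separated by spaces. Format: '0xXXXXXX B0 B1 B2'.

Sextets: t=45, 8=60, H=7, 6=58
24-bit: (45<<18) | (60<<12) | (7<<6) | 58
      = 0xB40000 | 0x03C000 | 0x0001C0 | 0x00003A
      = 0xB7C1FA
Bytes: (v>>16)&0xFF=B7, (v>>8)&0xFF=C1, v&0xFF=FA

Answer: 0xB7C1FA B7 C1 FA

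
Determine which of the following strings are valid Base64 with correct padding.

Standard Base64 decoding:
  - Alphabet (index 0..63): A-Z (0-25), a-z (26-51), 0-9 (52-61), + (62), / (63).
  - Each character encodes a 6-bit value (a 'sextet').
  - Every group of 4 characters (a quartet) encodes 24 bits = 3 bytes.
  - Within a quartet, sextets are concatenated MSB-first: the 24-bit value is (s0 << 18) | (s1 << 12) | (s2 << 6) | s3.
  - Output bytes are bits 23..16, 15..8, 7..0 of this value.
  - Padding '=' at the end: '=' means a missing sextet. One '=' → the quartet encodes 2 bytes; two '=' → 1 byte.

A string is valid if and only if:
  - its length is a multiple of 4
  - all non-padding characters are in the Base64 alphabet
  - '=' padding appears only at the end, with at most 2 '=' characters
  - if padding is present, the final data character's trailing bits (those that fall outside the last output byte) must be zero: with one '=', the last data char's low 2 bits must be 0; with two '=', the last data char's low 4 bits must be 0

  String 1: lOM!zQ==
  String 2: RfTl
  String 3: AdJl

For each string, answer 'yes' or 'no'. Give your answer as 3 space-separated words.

Answer: no yes yes

Derivation:
String 1: 'lOM!zQ==' → invalid (bad char(s): ['!'])
String 2: 'RfTl' → valid
String 3: 'AdJl' → valid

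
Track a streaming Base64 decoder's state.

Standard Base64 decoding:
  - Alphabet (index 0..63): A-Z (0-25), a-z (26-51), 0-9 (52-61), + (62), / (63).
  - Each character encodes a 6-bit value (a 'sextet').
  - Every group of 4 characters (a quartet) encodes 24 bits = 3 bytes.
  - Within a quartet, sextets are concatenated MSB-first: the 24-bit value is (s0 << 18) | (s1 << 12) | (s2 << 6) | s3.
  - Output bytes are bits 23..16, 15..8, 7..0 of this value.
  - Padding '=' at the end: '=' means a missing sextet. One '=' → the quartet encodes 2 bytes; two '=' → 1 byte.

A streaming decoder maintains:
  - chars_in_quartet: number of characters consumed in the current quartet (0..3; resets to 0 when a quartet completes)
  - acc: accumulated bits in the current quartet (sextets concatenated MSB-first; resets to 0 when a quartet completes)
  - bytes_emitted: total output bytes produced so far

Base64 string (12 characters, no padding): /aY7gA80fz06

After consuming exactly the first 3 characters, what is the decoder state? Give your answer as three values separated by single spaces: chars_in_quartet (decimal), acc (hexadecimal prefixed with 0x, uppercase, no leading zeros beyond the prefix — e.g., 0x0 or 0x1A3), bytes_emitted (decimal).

After char 0 ('/'=63): chars_in_quartet=1 acc=0x3F bytes_emitted=0
After char 1 ('a'=26): chars_in_quartet=2 acc=0xFDA bytes_emitted=0
After char 2 ('Y'=24): chars_in_quartet=3 acc=0x3F698 bytes_emitted=0

Answer: 3 0x3F698 0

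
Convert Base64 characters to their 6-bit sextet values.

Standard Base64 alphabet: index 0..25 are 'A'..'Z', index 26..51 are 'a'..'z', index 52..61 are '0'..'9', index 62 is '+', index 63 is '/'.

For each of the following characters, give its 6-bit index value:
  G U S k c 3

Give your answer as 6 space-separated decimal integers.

Answer: 6 20 18 36 28 55

Derivation:
'G': A..Z range, ord('G') − ord('A') = 6
'U': A..Z range, ord('U') − ord('A') = 20
'S': A..Z range, ord('S') − ord('A') = 18
'k': a..z range, 26 + ord('k') − ord('a') = 36
'c': a..z range, 26 + ord('c') − ord('a') = 28
'3': 0..9 range, 52 + ord('3') − ord('0') = 55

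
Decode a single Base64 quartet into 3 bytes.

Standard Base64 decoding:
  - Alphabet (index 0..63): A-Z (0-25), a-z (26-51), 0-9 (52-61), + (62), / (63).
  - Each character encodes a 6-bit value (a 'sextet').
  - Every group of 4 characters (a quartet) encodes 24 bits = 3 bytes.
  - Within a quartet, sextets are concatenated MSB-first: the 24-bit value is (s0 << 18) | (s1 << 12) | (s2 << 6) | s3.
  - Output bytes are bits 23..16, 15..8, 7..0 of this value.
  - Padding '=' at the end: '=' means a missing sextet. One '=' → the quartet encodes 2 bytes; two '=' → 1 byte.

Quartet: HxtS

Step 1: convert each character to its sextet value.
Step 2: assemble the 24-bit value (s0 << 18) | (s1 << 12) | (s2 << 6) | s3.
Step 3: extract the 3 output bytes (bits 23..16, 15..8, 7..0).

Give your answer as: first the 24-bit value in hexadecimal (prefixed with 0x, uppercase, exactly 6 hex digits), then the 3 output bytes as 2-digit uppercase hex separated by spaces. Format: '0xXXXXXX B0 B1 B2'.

Sextets: H=7, x=49, t=45, S=18
24-bit: (7<<18) | (49<<12) | (45<<6) | 18
      = 0x1C0000 | 0x031000 | 0x000B40 | 0x000012
      = 0x1F1B52
Bytes: (v>>16)&0xFF=1F, (v>>8)&0xFF=1B, v&0xFF=52

Answer: 0x1F1B52 1F 1B 52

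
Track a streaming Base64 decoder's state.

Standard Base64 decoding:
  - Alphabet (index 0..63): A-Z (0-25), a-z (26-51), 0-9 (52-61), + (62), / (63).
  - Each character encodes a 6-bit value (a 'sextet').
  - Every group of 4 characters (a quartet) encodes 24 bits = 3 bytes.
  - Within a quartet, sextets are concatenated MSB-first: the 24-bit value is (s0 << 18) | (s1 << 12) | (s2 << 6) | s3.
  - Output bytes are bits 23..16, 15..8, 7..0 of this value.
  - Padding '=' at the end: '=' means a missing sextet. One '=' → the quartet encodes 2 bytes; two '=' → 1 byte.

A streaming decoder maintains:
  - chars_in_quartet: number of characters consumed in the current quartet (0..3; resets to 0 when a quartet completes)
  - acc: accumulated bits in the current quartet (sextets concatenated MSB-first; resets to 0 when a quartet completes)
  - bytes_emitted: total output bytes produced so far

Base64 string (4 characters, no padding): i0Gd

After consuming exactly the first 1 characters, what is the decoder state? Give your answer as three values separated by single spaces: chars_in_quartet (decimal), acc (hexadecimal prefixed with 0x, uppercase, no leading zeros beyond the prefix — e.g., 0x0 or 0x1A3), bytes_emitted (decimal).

Answer: 1 0x22 0

Derivation:
After char 0 ('i'=34): chars_in_quartet=1 acc=0x22 bytes_emitted=0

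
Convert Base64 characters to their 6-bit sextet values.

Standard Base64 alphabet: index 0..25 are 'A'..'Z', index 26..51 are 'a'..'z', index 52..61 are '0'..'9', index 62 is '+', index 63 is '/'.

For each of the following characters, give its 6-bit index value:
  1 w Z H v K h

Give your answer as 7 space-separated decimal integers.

Answer: 53 48 25 7 47 10 33

Derivation:
'1': 0..9 range, 52 + ord('1') − ord('0') = 53
'w': a..z range, 26 + ord('w') − ord('a') = 48
'Z': A..Z range, ord('Z') − ord('A') = 25
'H': A..Z range, ord('H') − ord('A') = 7
'v': a..z range, 26 + ord('v') − ord('a') = 47
'K': A..Z range, ord('K') − ord('A') = 10
'h': a..z range, 26 + ord('h') − ord('a') = 33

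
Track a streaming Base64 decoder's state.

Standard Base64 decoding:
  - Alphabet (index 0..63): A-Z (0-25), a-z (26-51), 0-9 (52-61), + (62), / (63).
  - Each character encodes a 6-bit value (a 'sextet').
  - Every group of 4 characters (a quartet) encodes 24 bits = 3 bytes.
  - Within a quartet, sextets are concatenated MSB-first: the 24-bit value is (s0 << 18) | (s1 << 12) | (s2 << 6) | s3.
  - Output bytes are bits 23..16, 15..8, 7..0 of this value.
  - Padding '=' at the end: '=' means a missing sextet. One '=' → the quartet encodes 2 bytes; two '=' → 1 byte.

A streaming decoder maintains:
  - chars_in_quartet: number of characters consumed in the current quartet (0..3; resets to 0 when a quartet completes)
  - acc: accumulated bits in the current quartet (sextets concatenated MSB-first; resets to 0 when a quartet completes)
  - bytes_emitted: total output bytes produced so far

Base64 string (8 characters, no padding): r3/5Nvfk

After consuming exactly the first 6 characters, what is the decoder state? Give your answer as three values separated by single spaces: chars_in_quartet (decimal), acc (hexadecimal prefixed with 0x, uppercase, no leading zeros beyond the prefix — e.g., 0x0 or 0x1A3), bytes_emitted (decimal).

Answer: 2 0x36F 3

Derivation:
After char 0 ('r'=43): chars_in_quartet=1 acc=0x2B bytes_emitted=0
After char 1 ('3'=55): chars_in_quartet=2 acc=0xAF7 bytes_emitted=0
After char 2 ('/'=63): chars_in_quartet=3 acc=0x2BDFF bytes_emitted=0
After char 3 ('5'=57): chars_in_quartet=4 acc=0xAF7FF9 -> emit AF 7F F9, reset; bytes_emitted=3
After char 4 ('N'=13): chars_in_quartet=1 acc=0xD bytes_emitted=3
After char 5 ('v'=47): chars_in_quartet=2 acc=0x36F bytes_emitted=3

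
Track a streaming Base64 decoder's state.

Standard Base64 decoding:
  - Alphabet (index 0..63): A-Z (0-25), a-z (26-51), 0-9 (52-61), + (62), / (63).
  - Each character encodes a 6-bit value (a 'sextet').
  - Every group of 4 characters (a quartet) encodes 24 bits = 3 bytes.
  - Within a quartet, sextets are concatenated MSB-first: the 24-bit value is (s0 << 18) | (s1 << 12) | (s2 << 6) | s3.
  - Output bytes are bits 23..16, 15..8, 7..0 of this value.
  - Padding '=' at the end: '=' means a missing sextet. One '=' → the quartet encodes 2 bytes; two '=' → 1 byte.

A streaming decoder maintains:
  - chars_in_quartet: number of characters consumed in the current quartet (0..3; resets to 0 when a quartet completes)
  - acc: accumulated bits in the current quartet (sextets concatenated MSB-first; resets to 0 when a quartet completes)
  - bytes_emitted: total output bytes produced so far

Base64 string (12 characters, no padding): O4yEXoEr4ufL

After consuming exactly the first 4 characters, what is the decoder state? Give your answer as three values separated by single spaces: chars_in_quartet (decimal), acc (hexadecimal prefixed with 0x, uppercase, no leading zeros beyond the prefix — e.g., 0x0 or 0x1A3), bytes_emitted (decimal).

Answer: 0 0x0 3

Derivation:
After char 0 ('O'=14): chars_in_quartet=1 acc=0xE bytes_emitted=0
After char 1 ('4'=56): chars_in_quartet=2 acc=0x3B8 bytes_emitted=0
After char 2 ('y'=50): chars_in_quartet=3 acc=0xEE32 bytes_emitted=0
After char 3 ('E'=4): chars_in_quartet=4 acc=0x3B8C84 -> emit 3B 8C 84, reset; bytes_emitted=3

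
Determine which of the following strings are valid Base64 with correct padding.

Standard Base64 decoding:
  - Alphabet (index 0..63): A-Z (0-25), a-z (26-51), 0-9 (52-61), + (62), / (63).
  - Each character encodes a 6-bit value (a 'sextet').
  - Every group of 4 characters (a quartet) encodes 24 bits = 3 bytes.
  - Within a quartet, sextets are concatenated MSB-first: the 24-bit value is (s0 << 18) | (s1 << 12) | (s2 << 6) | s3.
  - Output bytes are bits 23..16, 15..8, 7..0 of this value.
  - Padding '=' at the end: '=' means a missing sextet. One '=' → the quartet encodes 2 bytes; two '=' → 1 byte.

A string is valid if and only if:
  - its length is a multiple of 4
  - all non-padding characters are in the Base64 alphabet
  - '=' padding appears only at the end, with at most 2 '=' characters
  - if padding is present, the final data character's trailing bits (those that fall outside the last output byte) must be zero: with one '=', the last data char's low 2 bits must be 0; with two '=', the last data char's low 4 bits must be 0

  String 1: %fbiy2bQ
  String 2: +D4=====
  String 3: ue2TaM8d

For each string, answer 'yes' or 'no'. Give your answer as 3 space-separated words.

String 1: '%fbiy2bQ' → invalid (bad char(s): ['%'])
String 2: '+D4=====' → invalid (5 pad chars (max 2))
String 3: 'ue2TaM8d' → valid

Answer: no no yes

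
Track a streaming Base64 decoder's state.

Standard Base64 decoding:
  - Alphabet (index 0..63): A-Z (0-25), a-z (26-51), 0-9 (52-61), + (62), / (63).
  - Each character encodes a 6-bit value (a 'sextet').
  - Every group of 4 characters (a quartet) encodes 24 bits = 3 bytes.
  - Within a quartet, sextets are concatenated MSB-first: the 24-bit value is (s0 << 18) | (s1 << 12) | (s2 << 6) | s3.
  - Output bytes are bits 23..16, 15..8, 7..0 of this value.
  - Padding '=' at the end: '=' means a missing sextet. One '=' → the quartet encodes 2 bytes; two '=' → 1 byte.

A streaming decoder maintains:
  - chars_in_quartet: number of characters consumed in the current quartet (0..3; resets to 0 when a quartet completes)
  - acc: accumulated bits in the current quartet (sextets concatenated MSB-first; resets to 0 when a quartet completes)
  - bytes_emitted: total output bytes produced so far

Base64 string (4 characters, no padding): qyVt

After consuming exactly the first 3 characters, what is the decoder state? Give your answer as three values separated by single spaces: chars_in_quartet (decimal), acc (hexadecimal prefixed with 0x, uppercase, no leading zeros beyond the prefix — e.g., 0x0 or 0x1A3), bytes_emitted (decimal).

After char 0 ('q'=42): chars_in_quartet=1 acc=0x2A bytes_emitted=0
After char 1 ('y'=50): chars_in_quartet=2 acc=0xAB2 bytes_emitted=0
After char 2 ('V'=21): chars_in_quartet=3 acc=0x2AC95 bytes_emitted=0

Answer: 3 0x2AC95 0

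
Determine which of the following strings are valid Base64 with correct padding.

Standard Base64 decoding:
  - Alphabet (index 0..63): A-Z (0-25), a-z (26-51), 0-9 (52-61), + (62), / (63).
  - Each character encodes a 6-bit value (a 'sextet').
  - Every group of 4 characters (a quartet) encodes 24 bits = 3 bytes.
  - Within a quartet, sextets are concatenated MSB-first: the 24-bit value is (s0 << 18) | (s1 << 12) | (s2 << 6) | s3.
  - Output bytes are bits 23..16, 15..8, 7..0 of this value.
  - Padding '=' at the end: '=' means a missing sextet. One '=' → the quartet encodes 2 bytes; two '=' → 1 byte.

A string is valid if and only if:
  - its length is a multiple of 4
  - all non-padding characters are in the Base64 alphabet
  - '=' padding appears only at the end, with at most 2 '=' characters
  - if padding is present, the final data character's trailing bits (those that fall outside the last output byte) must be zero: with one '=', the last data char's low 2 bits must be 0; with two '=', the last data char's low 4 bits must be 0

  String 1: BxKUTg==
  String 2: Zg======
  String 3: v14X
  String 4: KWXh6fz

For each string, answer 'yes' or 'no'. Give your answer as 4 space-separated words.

Answer: yes no yes no

Derivation:
String 1: 'BxKUTg==' → valid
String 2: 'Zg======' → invalid (6 pad chars (max 2))
String 3: 'v14X' → valid
String 4: 'KWXh6fz' → invalid (len=7 not mult of 4)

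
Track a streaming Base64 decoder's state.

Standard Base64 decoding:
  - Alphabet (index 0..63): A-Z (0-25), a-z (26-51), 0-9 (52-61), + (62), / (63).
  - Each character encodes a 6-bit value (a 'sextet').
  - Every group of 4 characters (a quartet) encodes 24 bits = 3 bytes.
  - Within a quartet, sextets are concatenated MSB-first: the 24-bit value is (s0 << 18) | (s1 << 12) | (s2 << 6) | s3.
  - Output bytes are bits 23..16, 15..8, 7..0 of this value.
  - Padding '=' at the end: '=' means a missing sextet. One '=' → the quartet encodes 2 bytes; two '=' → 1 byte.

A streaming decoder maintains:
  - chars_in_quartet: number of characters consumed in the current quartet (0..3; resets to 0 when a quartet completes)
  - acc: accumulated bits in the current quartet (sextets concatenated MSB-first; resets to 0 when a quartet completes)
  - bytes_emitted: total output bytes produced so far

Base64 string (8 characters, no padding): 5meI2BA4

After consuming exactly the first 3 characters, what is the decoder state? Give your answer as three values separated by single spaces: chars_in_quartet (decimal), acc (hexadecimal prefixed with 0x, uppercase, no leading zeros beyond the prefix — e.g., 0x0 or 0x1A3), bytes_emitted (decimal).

Answer: 3 0x3999E 0

Derivation:
After char 0 ('5'=57): chars_in_quartet=1 acc=0x39 bytes_emitted=0
After char 1 ('m'=38): chars_in_quartet=2 acc=0xE66 bytes_emitted=0
After char 2 ('e'=30): chars_in_quartet=3 acc=0x3999E bytes_emitted=0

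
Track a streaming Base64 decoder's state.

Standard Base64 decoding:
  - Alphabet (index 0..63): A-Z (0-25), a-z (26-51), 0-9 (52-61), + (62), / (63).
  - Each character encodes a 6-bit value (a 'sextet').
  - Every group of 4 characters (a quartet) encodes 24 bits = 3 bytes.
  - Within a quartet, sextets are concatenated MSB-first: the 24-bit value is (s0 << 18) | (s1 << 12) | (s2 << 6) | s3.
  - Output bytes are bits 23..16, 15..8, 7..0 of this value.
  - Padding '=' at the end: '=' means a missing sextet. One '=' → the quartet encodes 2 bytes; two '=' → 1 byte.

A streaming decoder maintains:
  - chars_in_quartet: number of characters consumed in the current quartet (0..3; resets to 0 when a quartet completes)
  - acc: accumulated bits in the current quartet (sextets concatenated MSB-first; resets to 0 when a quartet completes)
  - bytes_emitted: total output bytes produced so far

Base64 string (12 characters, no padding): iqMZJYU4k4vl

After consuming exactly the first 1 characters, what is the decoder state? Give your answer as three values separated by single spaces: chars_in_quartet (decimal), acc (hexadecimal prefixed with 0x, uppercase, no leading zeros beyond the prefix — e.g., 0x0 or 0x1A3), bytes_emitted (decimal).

Answer: 1 0x22 0

Derivation:
After char 0 ('i'=34): chars_in_quartet=1 acc=0x22 bytes_emitted=0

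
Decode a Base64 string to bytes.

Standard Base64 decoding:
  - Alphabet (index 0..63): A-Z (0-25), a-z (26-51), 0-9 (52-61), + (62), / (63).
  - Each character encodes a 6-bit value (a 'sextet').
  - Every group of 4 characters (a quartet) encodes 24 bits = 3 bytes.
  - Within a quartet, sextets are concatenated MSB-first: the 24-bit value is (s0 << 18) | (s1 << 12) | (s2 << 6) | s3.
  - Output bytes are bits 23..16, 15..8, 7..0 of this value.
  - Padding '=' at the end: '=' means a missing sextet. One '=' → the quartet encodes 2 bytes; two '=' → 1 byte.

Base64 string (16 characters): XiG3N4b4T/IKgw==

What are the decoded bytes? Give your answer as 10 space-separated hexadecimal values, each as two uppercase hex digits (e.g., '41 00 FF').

Answer: 5E 21 B7 37 86 F8 4F F2 0A 83

Derivation:
After char 0 ('X'=23): chars_in_quartet=1 acc=0x17 bytes_emitted=0
After char 1 ('i'=34): chars_in_quartet=2 acc=0x5E2 bytes_emitted=0
After char 2 ('G'=6): chars_in_quartet=3 acc=0x17886 bytes_emitted=0
After char 3 ('3'=55): chars_in_quartet=4 acc=0x5E21B7 -> emit 5E 21 B7, reset; bytes_emitted=3
After char 4 ('N'=13): chars_in_quartet=1 acc=0xD bytes_emitted=3
After char 5 ('4'=56): chars_in_quartet=2 acc=0x378 bytes_emitted=3
After char 6 ('b'=27): chars_in_quartet=3 acc=0xDE1B bytes_emitted=3
After char 7 ('4'=56): chars_in_quartet=4 acc=0x3786F8 -> emit 37 86 F8, reset; bytes_emitted=6
After char 8 ('T'=19): chars_in_quartet=1 acc=0x13 bytes_emitted=6
After char 9 ('/'=63): chars_in_quartet=2 acc=0x4FF bytes_emitted=6
After char 10 ('I'=8): chars_in_quartet=3 acc=0x13FC8 bytes_emitted=6
After char 11 ('K'=10): chars_in_quartet=4 acc=0x4FF20A -> emit 4F F2 0A, reset; bytes_emitted=9
After char 12 ('g'=32): chars_in_quartet=1 acc=0x20 bytes_emitted=9
After char 13 ('w'=48): chars_in_quartet=2 acc=0x830 bytes_emitted=9
Padding '==': partial quartet acc=0x830 -> emit 83; bytes_emitted=10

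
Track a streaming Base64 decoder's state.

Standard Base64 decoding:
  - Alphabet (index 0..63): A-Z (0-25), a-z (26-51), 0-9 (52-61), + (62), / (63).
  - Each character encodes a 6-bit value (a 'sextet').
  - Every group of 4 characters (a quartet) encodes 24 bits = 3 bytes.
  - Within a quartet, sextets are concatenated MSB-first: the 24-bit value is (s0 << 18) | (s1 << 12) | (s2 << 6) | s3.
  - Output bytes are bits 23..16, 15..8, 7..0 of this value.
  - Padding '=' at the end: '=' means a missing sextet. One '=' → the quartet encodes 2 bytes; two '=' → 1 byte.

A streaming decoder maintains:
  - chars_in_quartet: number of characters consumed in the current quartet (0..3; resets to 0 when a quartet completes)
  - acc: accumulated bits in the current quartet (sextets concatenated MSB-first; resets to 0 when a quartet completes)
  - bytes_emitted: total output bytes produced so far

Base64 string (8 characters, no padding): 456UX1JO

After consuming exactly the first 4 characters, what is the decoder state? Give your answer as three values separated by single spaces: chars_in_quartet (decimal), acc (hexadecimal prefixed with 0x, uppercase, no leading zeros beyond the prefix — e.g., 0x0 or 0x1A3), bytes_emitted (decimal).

Answer: 0 0x0 3

Derivation:
After char 0 ('4'=56): chars_in_quartet=1 acc=0x38 bytes_emitted=0
After char 1 ('5'=57): chars_in_quartet=2 acc=0xE39 bytes_emitted=0
After char 2 ('6'=58): chars_in_quartet=3 acc=0x38E7A bytes_emitted=0
After char 3 ('U'=20): chars_in_quartet=4 acc=0xE39E94 -> emit E3 9E 94, reset; bytes_emitted=3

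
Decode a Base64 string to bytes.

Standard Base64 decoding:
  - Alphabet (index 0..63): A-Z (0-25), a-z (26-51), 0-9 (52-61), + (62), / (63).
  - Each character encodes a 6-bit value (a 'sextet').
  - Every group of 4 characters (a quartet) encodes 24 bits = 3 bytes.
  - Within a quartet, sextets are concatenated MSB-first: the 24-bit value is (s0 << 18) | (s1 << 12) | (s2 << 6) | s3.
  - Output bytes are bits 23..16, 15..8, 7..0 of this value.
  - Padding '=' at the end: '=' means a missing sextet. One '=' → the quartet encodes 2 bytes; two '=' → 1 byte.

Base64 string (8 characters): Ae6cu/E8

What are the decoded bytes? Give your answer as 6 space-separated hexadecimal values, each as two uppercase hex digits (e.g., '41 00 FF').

After char 0 ('A'=0): chars_in_quartet=1 acc=0x0 bytes_emitted=0
After char 1 ('e'=30): chars_in_quartet=2 acc=0x1E bytes_emitted=0
After char 2 ('6'=58): chars_in_quartet=3 acc=0x7BA bytes_emitted=0
After char 3 ('c'=28): chars_in_quartet=4 acc=0x1EE9C -> emit 01 EE 9C, reset; bytes_emitted=3
After char 4 ('u'=46): chars_in_quartet=1 acc=0x2E bytes_emitted=3
After char 5 ('/'=63): chars_in_quartet=2 acc=0xBBF bytes_emitted=3
After char 6 ('E'=4): chars_in_quartet=3 acc=0x2EFC4 bytes_emitted=3
After char 7 ('8'=60): chars_in_quartet=4 acc=0xBBF13C -> emit BB F1 3C, reset; bytes_emitted=6

Answer: 01 EE 9C BB F1 3C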